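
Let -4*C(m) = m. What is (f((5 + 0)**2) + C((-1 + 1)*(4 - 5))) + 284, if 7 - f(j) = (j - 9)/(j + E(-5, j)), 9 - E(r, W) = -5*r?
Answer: 2603/9 ≈ 289.22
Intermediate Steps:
E(r, W) = 9 + 5*r (E(r, W) = 9 - (-5)*r = 9 + 5*r)
C(m) = -m/4
f(j) = 7 - (-9 + j)/(-16 + j) (f(j) = 7 - (j - 9)/(j + (9 + 5*(-5))) = 7 - (-9 + j)/(j + (9 - 25)) = 7 - (-9 + j)/(j - 16) = 7 - (-9 + j)/(-16 + j))
(f((5 + 0)**2) + C((-1 + 1)*(4 - 5))) + 284 = ((-103 + 6*(5 + 0)**2)/(-16 + (5 + 0)**2) - (-1 + 1)*(4 - 5)/4) + 284 = ((-103 + 6*5**2)/(-16 + 5**2) - 0*(-1)) + 284 = ((-103 + 6*25)/(-16 + 25) - 1/4*0) + 284 = ((-103 + 150)/9 + 0) + 284 = ((1/9)*47 + 0) + 284 = (47/9 + 0) + 284 = 47/9 + 284 = 2603/9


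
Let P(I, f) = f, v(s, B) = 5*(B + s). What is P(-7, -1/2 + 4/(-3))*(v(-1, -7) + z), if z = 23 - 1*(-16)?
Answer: 11/6 ≈ 1.8333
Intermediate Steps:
v(s, B) = 5*B + 5*s
z = 39 (z = 23 + 16 = 39)
P(-7, -1/2 + 4/(-3))*(v(-1, -7) + z) = (-1/2 + 4/(-3))*((5*(-7) + 5*(-1)) + 39) = (-1*½ + 4*(-⅓))*((-35 - 5) + 39) = (-½ - 4/3)*(-40 + 39) = -11/6*(-1) = 11/6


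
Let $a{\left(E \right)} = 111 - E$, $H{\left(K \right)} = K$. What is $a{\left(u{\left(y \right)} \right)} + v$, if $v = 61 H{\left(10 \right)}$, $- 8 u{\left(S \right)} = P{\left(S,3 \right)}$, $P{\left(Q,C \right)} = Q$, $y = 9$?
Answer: $\frac{5777}{8} \approx 722.13$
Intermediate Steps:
$u{\left(S \right)} = - \frac{S}{8}$
$v = 610$ ($v = 61 \cdot 10 = 610$)
$a{\left(u{\left(y \right)} \right)} + v = \left(111 - \left(- \frac{1}{8}\right) 9\right) + 610 = \left(111 - - \frac{9}{8}\right) + 610 = \left(111 + \frac{9}{8}\right) + 610 = \frac{897}{8} + 610 = \frac{5777}{8}$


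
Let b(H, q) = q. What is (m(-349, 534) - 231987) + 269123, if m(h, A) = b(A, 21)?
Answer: 37157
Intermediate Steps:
m(h, A) = 21
(m(-349, 534) - 231987) + 269123 = (21 - 231987) + 269123 = -231966 + 269123 = 37157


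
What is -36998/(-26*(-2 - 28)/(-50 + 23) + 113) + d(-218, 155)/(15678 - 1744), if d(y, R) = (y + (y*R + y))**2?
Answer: 441062234672/5274019 ≈ 83629.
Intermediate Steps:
d(y, R) = (2*y + R*y)**2 (d(y, R) = (y + (R*y + y))**2 = (y + (y + R*y))**2 = (2*y + R*y)**2)
-36998/(-26*(-2 - 28)/(-50 + 23) + 113) + d(-218, 155)/(15678 - 1744) = -36998/(-26*(-2 - 28)/(-50 + 23) + 113) + ((-218)**2*(2 + 155)**2)/(15678 - 1744) = -36998/(-(-780)/(-27) + 113) + (47524*157**2)/13934 = -36998/(-(-780)*(-1)/27 + 113) + (47524*24649)*(1/13934) = -36998/(-26*10/9 + 113) + 1171419076*(1/13934) = -36998/(-260/9 + 113) + 585709538/6967 = -36998/757/9 + 585709538/6967 = -36998*9/757 + 585709538/6967 = -332982/757 + 585709538/6967 = 441062234672/5274019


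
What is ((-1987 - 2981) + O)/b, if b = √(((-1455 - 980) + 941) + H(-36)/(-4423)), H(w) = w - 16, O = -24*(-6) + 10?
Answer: 2407*I*√29226785930/3303955 ≈ 124.55*I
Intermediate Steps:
O = 154 (O = 144 + 10 = 154)
H(w) = -16 + w
b = I*√29226785930/4423 (b = √(((-1455 - 980) + 941) + (-16 - 36)/(-4423)) = √((-2435 + 941) - 52*(-1/4423)) = √(-1494 + 52/4423) = √(-6607910/4423) = I*√29226785930/4423 ≈ 38.652*I)
((-1987 - 2981) + O)/b = ((-1987 - 2981) + 154)/((I*√29226785930/4423)) = (-4968 + 154)*(-I*√29226785930/6607910) = -(-2407)*I*√29226785930/3303955 = 2407*I*√29226785930/3303955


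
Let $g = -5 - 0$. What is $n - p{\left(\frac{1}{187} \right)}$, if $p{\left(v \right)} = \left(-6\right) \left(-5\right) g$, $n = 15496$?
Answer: $15646$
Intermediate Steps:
$g = -5$ ($g = -5 + 0 = -5$)
$p{\left(v \right)} = -150$ ($p{\left(v \right)} = \left(-6\right) \left(-5\right) \left(-5\right) = 30 \left(-5\right) = -150$)
$n - p{\left(\frac{1}{187} \right)} = 15496 - -150 = 15496 + 150 = 15646$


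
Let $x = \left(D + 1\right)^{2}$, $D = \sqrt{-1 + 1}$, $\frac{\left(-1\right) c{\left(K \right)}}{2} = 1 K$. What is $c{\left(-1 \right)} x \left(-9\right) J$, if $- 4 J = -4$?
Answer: $-18$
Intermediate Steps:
$J = 1$ ($J = \left(- \frac{1}{4}\right) \left(-4\right) = 1$)
$c{\left(K \right)} = - 2 K$ ($c{\left(K \right)} = - 2 \cdot 1 K = - 2 K$)
$D = 0$ ($D = \sqrt{0} = 0$)
$x = 1$ ($x = \left(0 + 1\right)^{2} = 1^{2} = 1$)
$c{\left(-1 \right)} x \left(-9\right) J = \left(-2\right) \left(-1\right) 1 \left(-9\right) 1 = 2 \left(\left(-9\right) 1\right) = 2 \left(-9\right) = -18$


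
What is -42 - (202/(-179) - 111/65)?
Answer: -455671/11635 ≈ -39.164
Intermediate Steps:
-42 - (202/(-179) - 111/65) = -42 - (202*(-1/179) - 111*1/65) = -42 - (-202/179 - 111/65) = -42 - 1*(-32999/11635) = -42 + 32999/11635 = -455671/11635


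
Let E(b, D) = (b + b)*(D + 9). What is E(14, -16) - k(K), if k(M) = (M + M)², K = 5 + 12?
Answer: -1352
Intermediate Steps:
K = 17
k(M) = 4*M² (k(M) = (2*M)² = 4*M²)
E(b, D) = 2*b*(9 + D) (E(b, D) = (2*b)*(9 + D) = 2*b*(9 + D))
E(14, -16) - k(K) = 2*14*(9 - 16) - 4*17² = 2*14*(-7) - 4*289 = -196 - 1*1156 = -196 - 1156 = -1352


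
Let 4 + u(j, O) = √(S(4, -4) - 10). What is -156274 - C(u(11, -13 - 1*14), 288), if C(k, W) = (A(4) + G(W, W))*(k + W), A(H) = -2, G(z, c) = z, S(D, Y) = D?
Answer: -237498 - 286*I*√6 ≈ -2.375e+5 - 700.55*I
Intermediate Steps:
u(j, O) = -4 + I*√6 (u(j, O) = -4 + √(4 - 10) = -4 + √(-6) = -4 + I*√6)
C(k, W) = (-2 + W)*(W + k) (C(k, W) = (-2 + W)*(k + W) = (-2 + W)*(W + k))
-156274 - C(u(11, -13 - 1*14), 288) = -156274 - (288² - 2*288 - 2*(-4 + I*√6) + 288*(-4 + I*√6)) = -156274 - (82944 - 576 + (8 - 2*I*√6) + (-1152 + 288*I*√6)) = -156274 - (81224 + 286*I*√6) = -156274 + (-81224 - 286*I*√6) = -237498 - 286*I*√6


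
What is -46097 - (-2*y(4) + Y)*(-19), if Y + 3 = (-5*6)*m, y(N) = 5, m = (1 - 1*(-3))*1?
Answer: -48624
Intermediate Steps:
m = 4 (m = (1 + 3)*1 = 4*1 = 4)
Y = -123 (Y = -3 - 5*6*4 = -3 - 30*4 = -3 - 120 = -123)
-46097 - (-2*y(4) + Y)*(-19) = -46097 - (-2*5 - 123)*(-19) = -46097 - (-10 - 123)*(-19) = -46097 - (-133)*(-19) = -46097 - 1*2527 = -46097 - 2527 = -48624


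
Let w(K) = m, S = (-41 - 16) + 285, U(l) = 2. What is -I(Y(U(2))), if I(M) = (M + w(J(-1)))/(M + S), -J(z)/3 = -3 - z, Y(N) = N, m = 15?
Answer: -17/230 ≈ -0.073913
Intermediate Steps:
J(z) = 9 + 3*z (J(z) = -3*(-3 - z) = 9 + 3*z)
S = 228 (S = -57 + 285 = 228)
w(K) = 15
I(M) = (15 + M)/(228 + M) (I(M) = (M + 15)/(M + 228) = (15 + M)/(228 + M))
-I(Y(U(2))) = -(15 + 2)/(228 + 2) = -17/230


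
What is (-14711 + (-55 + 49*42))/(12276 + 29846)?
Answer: -6354/21061 ≈ -0.30169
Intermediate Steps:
(-14711 + (-55 + 49*42))/(12276 + 29846) = (-14711 + (-55 + 2058))/42122 = (-14711 + 2003)*(1/42122) = -12708*1/42122 = -6354/21061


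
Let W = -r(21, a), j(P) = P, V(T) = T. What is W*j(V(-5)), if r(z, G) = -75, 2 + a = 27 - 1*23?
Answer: -375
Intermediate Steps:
a = 2 (a = -2 + (27 - 1*23) = -2 + (27 - 23) = -2 + 4 = 2)
W = 75 (W = -1*(-75) = 75)
W*j(V(-5)) = 75*(-5) = -375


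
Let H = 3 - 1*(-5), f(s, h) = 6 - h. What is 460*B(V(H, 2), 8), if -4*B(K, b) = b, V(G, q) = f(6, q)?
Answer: -920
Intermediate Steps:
H = 8 (H = 3 + 5 = 8)
V(G, q) = 6 - q
B(K, b) = -b/4
460*B(V(H, 2), 8) = 460*(-1/4*8) = 460*(-2) = -920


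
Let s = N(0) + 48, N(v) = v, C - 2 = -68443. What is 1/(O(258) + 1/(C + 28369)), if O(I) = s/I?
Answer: 1723096/320533 ≈ 5.3757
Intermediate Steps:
C = -68441 (C = 2 - 68443 = -68441)
s = 48 (s = 0 + 48 = 48)
O(I) = 48/I
1/(O(258) + 1/(C + 28369)) = 1/(48/258 + 1/(-68441 + 28369)) = 1/(48*(1/258) + 1/(-40072)) = 1/(8/43 - 1/40072) = 1/(320533/1723096) = 1723096/320533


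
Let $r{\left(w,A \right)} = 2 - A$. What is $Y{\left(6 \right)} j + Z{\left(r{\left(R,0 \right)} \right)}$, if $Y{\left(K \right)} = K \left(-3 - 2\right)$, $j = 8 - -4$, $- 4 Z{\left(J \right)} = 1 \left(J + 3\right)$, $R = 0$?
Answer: $- \frac{1445}{4} \approx -361.25$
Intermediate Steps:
$Z{\left(J \right)} = - \frac{3}{4} - \frac{J}{4}$ ($Z{\left(J \right)} = - \frac{1 \left(J + 3\right)}{4} = - \frac{1 \left(3 + J\right)}{4} = - \frac{3 + J}{4} = - \frac{3}{4} - \frac{J}{4}$)
$j = 12$ ($j = 8 + 4 = 12$)
$Y{\left(K \right)} = - 5 K$ ($Y{\left(K \right)} = K \left(-5\right) = - 5 K$)
$Y{\left(6 \right)} j + Z{\left(r{\left(R,0 \right)} \right)} = \left(-5\right) 6 \cdot 12 - \left(\frac{3}{4} + \frac{2 - 0}{4}\right) = \left(-30\right) 12 - \left(\frac{3}{4} + \frac{2 + 0}{4}\right) = -360 - \frac{5}{4} = - \frac{1445}{4}$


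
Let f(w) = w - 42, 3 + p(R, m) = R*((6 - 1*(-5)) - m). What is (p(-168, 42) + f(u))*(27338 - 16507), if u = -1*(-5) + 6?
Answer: 56039594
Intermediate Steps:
p(R, m) = -3 + R*(11 - m) (p(R, m) = -3 + R*((6 - 1*(-5)) - m) = -3 + R*((6 + 5) - m) = -3 + R*(11 - m))
u = 11 (u = 5 + 6 = 11)
f(w) = -42 + w
(p(-168, 42) + f(u))*(27338 - 16507) = ((-3 + 11*(-168) - 1*(-168)*42) + (-42 + 11))*(27338 - 16507) = ((-3 - 1848 + 7056) - 31)*10831 = (5205 - 31)*10831 = 5174*10831 = 56039594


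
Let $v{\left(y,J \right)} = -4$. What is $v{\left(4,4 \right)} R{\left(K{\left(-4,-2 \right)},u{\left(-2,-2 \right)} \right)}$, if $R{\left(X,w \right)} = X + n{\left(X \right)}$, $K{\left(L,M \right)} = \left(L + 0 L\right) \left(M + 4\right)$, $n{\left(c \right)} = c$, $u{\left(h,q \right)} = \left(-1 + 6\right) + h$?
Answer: $64$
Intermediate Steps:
$u{\left(h,q \right)} = 5 + h$
$K{\left(L,M \right)} = L \left(4 + M\right)$ ($K{\left(L,M \right)} = \left(L + 0\right) \left(4 + M\right) = L \left(4 + M\right)$)
$R{\left(X,w \right)} = 2 X$ ($R{\left(X,w \right)} = X + X = 2 X$)
$v{\left(4,4 \right)} R{\left(K{\left(-4,-2 \right)},u{\left(-2,-2 \right)} \right)} = - 4 \cdot 2 \left(- 4 \left(4 - 2\right)\right) = - 4 \cdot 2 \left(\left(-4\right) 2\right) = - 4 \cdot 2 \left(-8\right) = \left(-4\right) \left(-16\right) = 64$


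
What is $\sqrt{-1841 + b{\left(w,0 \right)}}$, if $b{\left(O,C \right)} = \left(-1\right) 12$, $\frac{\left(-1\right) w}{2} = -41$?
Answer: $i \sqrt{1853} \approx 43.047 i$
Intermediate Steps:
$w = 82$ ($w = \left(-2\right) \left(-41\right) = 82$)
$b{\left(O,C \right)} = -12$
$\sqrt{-1841 + b{\left(w,0 \right)}} = \sqrt{-1841 - 12} = \sqrt{-1853} = i \sqrt{1853}$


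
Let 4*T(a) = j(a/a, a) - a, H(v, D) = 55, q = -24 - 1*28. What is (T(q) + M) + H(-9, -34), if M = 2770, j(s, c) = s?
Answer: 11353/4 ≈ 2838.3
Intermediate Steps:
q = -52 (q = -24 - 28 = -52)
T(a) = 1/4 - a/4 (T(a) = (a/a - a)/4 = (1 - a)/4 = 1/4 - a/4)
(T(q) + M) + H(-9, -34) = ((1/4 - 1/4*(-52)) + 2770) + 55 = ((1/4 + 13) + 2770) + 55 = (53/4 + 2770) + 55 = 11133/4 + 55 = 11353/4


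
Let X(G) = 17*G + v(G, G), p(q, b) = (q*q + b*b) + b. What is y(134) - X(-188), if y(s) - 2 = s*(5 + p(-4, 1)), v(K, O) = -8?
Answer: 6288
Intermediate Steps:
p(q, b) = b + b² + q² (p(q, b) = (q² + b²) + b = (b² + q²) + b = b + b² + q²)
y(s) = 2 + 23*s (y(s) = 2 + s*(5 + (1 + 1² + (-4)²)) = 2 + s*(5 + (1 + 1 + 16)) = 2 + s*(5 + 18) = 2 + s*23 = 2 + 23*s)
X(G) = -8 + 17*G (X(G) = 17*G - 8 = -8 + 17*G)
y(134) - X(-188) = (2 + 23*134) - (-8 + 17*(-188)) = (2 + 3082) - (-8 - 3196) = 3084 - 1*(-3204) = 3084 + 3204 = 6288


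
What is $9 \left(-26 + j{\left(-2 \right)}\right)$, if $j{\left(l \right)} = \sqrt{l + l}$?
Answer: $-234 + 18 i \approx -234.0 + 18.0 i$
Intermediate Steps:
$j{\left(l \right)} = \sqrt{2} \sqrt{l}$ ($j{\left(l \right)} = \sqrt{2 l} = \sqrt{2} \sqrt{l}$)
$9 \left(-26 + j{\left(-2 \right)}\right) = 9 \left(-26 + \sqrt{2} \sqrt{-2}\right) = 9 \left(-26 + \sqrt{2} i \sqrt{2}\right) = 9 \left(-26 + 2 i\right) = -234 + 18 i$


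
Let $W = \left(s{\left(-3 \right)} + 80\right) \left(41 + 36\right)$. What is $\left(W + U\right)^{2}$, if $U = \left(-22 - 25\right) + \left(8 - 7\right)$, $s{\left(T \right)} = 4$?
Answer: $41242084$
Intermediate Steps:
$U = -46$ ($U = -47 + \left(8 - 7\right) = -47 + 1 = -46$)
$W = 6468$ ($W = \left(4 + 80\right) \left(41 + 36\right) = 84 \cdot 77 = 6468$)
$\left(W + U\right)^{2} = \left(6468 - 46\right)^{2} = 6422^{2} = 41242084$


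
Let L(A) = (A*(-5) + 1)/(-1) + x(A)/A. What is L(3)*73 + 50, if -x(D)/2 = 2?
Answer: 2924/3 ≈ 974.67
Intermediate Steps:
x(D) = -4 (x(D) = -2*2 = -4)
L(A) = -1 - 4/A + 5*A (L(A) = (A*(-5) + 1)/(-1) - 4/A = (-5*A + 1)*(-1) - 4/A = (1 - 5*A)*(-1) - 4/A = (-1 + 5*A) - 4/A = -1 - 4/A + 5*A)
L(3)*73 + 50 = (-1 - 4/3 + 5*3)*73 + 50 = (-1 - 4*1/3 + 15)*73 + 50 = (-1 - 4/3 + 15)*73 + 50 = (38/3)*73 + 50 = 2774/3 + 50 = 2924/3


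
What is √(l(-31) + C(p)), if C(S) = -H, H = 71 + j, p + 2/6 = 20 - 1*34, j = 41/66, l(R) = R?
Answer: I*√447018/66 ≈ 10.13*I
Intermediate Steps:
j = 41/66 (j = 41*(1/66) = 41/66 ≈ 0.62121)
p = -43/3 (p = -⅓ + (20 - 1*34) = -⅓ + (20 - 34) = -⅓ - 14 = -43/3 ≈ -14.333)
H = 4727/66 (H = 71 + 41/66 = 4727/66 ≈ 71.621)
C(S) = -4727/66 (C(S) = -1*4727/66 = -4727/66)
√(l(-31) + C(p)) = √(-31 - 4727/66) = √(-6773/66) = I*√447018/66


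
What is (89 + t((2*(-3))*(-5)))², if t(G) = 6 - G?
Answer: 4225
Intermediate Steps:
(89 + t((2*(-3))*(-5)))² = (89 + (6 - 2*(-3)*(-5)))² = (89 + (6 - (-6)*(-5)))² = (89 + (6 - 1*30))² = (89 + (6 - 30))² = (89 - 24)² = 65² = 4225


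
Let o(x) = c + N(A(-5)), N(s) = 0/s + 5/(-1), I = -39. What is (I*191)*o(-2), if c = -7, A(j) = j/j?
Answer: 89388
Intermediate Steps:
A(j) = 1
N(s) = -5 (N(s) = 0 + 5*(-1) = 0 - 5 = -5)
o(x) = -12 (o(x) = -7 - 5 = -12)
(I*191)*o(-2) = -39*191*(-12) = -7449*(-12) = 89388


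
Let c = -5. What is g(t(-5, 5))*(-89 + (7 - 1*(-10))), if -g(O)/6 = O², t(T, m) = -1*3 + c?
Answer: 27648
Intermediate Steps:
t(T, m) = -8 (t(T, m) = -1*3 - 5 = -3 - 5 = -8)
g(O) = -6*O²
g(t(-5, 5))*(-89 + (7 - 1*(-10))) = (-6*(-8)²)*(-89 + (7 - 1*(-10))) = (-6*64)*(-89 + (7 + 10)) = -384*(-89 + 17) = -384*(-72) = 27648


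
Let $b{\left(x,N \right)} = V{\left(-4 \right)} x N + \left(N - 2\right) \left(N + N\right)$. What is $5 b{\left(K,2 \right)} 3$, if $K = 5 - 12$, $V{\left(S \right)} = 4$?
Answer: $-840$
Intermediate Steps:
$K = -7$ ($K = 5 - 12 = -7$)
$b{\left(x,N \right)} = 2 N \left(-2 + N\right) + 4 N x$ ($b{\left(x,N \right)} = 4 x N + \left(N - 2\right) \left(N + N\right) = 4 N x + \left(-2 + N\right) 2 N = 4 N x + 2 N \left(-2 + N\right) = 2 N \left(-2 + N\right) + 4 N x$)
$5 b{\left(K,2 \right)} 3 = 5 \cdot 2 \cdot 2 \left(-2 + 2 + 2 \left(-7\right)\right) 3 = 5 \cdot 2 \cdot 2 \left(-2 + 2 - 14\right) 3 = 5 \cdot 2 \cdot 2 \left(-14\right) 3 = 5 \left(-56\right) 3 = \left(-280\right) 3 = -840$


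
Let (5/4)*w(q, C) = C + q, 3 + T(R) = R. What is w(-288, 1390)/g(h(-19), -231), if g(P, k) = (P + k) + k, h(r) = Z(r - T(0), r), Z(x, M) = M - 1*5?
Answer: -2204/1215 ≈ -1.8140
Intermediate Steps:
T(R) = -3 + R
Z(x, M) = -5 + M (Z(x, M) = M - 5 = -5 + M)
h(r) = -5 + r
w(q, C) = 4*C/5 + 4*q/5 (w(q, C) = 4*(C + q)/5 = 4*C/5 + 4*q/5)
g(P, k) = P + 2*k
w(-288, 1390)/g(h(-19), -231) = ((⅘)*1390 + (⅘)*(-288))/((-5 - 19) + 2*(-231)) = (1112 - 1152/5)/(-24 - 462) = (4408/5)/(-486) = (4408/5)*(-1/486) = -2204/1215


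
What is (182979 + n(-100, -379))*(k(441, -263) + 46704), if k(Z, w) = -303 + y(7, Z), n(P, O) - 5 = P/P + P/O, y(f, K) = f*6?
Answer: 3220887766845/379 ≈ 8.4984e+9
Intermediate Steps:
y(f, K) = 6*f
n(P, O) = 6 + P/O (n(P, O) = 5 + (P/P + P/O) = 5 + (1 + P/O) = 6 + P/O)
k(Z, w) = -261 (k(Z, w) = -303 + 6*7 = -303 + 42 = -261)
(182979 + n(-100, -379))*(k(441, -263) + 46704) = (182979 + (6 - 100/(-379)))*(-261 + 46704) = (182979 + (6 - 100*(-1/379)))*46443 = (182979 + (6 + 100/379))*46443 = (182979 + 2374/379)*46443 = (69351415/379)*46443 = 3220887766845/379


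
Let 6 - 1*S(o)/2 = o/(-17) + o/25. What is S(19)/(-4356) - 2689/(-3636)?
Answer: 45912007/62327100 ≈ 0.73663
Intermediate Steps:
S(o) = 12 + 16*o/425 (S(o) = 12 - 2*(o/(-17) + o/25) = 12 - 2*(o*(-1/17) + o*(1/25)) = 12 - 2*(-o/17 + o/25) = 12 - (-16)*o/425 = 12 + 16*o/425)
S(19)/(-4356) - 2689/(-3636) = (12 + (16/425)*19)/(-4356) - 2689/(-3636) = (12 + 304/425)*(-1/4356) - 2689*(-1/3636) = (5404/425)*(-1/4356) + 2689/3636 = -1351/462825 + 2689/3636 = 45912007/62327100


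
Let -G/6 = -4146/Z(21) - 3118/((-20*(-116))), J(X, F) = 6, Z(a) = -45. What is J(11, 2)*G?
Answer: -947841/290 ≈ -3268.4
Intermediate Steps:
G = -315947/580 (G = -6*(-4146/(-45) - 3118/((-20*(-116)))) = -6*(-4146*(-1/45) - 3118/2320) = -6*(1382/15 - 3118*1/2320) = -6*(1382/15 - 1559/1160) = -6*315947/3480 = -315947/580 ≈ -544.74)
J(11, 2)*G = 6*(-315947/580) = -947841/290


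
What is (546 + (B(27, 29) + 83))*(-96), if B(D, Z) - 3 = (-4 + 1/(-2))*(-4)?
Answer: -62400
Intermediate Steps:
B(D, Z) = 21 (B(D, Z) = 3 + (-4 + 1/(-2))*(-4) = 3 + (-4 - ½)*(-4) = 3 - 9/2*(-4) = 3 + 18 = 21)
(546 + (B(27, 29) + 83))*(-96) = (546 + (21 + 83))*(-96) = (546 + 104)*(-96) = 650*(-96) = -62400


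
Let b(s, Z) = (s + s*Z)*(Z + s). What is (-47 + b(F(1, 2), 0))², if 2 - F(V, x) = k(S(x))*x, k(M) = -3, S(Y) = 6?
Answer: 289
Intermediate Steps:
F(V, x) = 2 + 3*x (F(V, x) = 2 - (-3)*x = 2 + 3*x)
b(s, Z) = (Z + s)*(s + Z*s) (b(s, Z) = (s + Z*s)*(Z + s) = (Z + s)*(s + Z*s))
(-47 + b(F(1, 2), 0))² = (-47 + (2 + 3*2)*(0 + (2 + 3*2) + 0² + 0*(2 + 3*2)))² = (-47 + (2 + 6)*(0 + (2 + 6) + 0 + 0*(2 + 6)))² = (-47 + 8*(0 + 8 + 0 + 0*8))² = (-47 + 8*(0 + 8 + 0 + 0))² = (-47 + 8*8)² = (-47 + 64)² = 17² = 289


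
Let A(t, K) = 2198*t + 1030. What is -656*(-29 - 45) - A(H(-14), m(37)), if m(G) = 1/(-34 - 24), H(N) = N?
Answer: 78286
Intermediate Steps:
m(G) = -1/58 (m(G) = 1/(-58) = -1/58)
A(t, K) = 1030 + 2198*t
-656*(-29 - 45) - A(H(-14), m(37)) = -656*(-29 - 45) - (1030 + 2198*(-14)) = -656*(-74) - (1030 - 30772) = 48544 - 1*(-29742) = 48544 + 29742 = 78286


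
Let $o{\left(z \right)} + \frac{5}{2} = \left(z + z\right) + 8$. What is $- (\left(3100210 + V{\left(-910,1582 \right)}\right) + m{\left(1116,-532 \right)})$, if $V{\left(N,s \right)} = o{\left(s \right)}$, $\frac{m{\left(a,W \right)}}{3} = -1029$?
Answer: $- \frac{6200585}{2} \approx -3.1003 \cdot 10^{6}$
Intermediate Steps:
$o{\left(z \right)} = \frac{11}{2} + 2 z$ ($o{\left(z \right)} = - \frac{5}{2} + \left(\left(z + z\right) + 8\right) = - \frac{5}{2} + \left(2 z + 8\right) = - \frac{5}{2} + \left(8 + 2 z\right) = \frac{11}{2} + 2 z$)
$m{\left(a,W \right)} = -3087$ ($m{\left(a,W \right)} = 3 \left(-1029\right) = -3087$)
$V{\left(N,s \right)} = \frac{11}{2} + 2 s$
$- (\left(3100210 + V{\left(-910,1582 \right)}\right) + m{\left(1116,-532 \right)}) = - (\left(3100210 + \left(\frac{11}{2} + 2 \cdot 1582\right)\right) - 3087) = - (\left(3100210 + \left(\frac{11}{2} + 3164\right)\right) - 3087) = - (\left(3100210 + \frac{6339}{2}\right) - 3087) = - (\frac{6206759}{2} - 3087) = \left(-1\right) \frac{6200585}{2} = - \frac{6200585}{2}$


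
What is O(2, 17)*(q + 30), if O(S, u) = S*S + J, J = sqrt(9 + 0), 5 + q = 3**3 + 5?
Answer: 399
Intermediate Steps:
q = 27 (q = -5 + (3**3 + 5) = -5 + (27 + 5) = -5 + 32 = 27)
J = 3 (J = sqrt(9) = 3)
O(S, u) = 3 + S**2 (O(S, u) = S*S + 3 = S**2 + 3 = 3 + S**2)
O(2, 17)*(q + 30) = (3 + 2**2)*(27 + 30) = (3 + 4)*57 = 7*57 = 399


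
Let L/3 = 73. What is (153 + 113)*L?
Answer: 58254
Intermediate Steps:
L = 219 (L = 3*73 = 219)
(153 + 113)*L = (153 + 113)*219 = 266*219 = 58254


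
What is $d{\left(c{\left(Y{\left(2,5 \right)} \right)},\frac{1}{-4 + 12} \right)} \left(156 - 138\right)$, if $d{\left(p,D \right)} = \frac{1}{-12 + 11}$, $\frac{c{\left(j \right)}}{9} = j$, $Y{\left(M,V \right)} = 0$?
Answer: $-18$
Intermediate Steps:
$c{\left(j \right)} = 9 j$
$d{\left(p,D \right)} = -1$ ($d{\left(p,D \right)} = \frac{1}{-1} = -1$)
$d{\left(c{\left(Y{\left(2,5 \right)} \right)},\frac{1}{-4 + 12} \right)} \left(156 - 138\right) = - (156 - 138) = \left(-1\right) 18 = -18$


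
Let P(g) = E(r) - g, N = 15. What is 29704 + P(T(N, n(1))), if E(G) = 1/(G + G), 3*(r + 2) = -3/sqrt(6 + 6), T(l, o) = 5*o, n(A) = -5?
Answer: 1397251/47 + sqrt(3)/47 ≈ 29729.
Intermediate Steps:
r = -2 - sqrt(3)/6 (r = -2 + (-3/sqrt(6 + 6))/3 = -2 + (-3*sqrt(3)/6)/3 = -2 + (-sqrt(3)/2)/3 = -2 - sqrt(3)/6 ≈ -2.2887)
E(G) = 1/(2*G)
P(g) = 1/(2*(-2 - sqrt(3)/6)) - g
29704 + P(T(N, n(1))) = 29704 + (-12/47 - 5*(-5) + sqrt(3)/47) = 29704 + (-12/47 - 1*(-25) + sqrt(3)/47) = 29704 + (-12/47 + 25 + sqrt(3)/47) = 29704 + (1163/47 + sqrt(3)/47) = 1397251/47 + sqrt(3)/47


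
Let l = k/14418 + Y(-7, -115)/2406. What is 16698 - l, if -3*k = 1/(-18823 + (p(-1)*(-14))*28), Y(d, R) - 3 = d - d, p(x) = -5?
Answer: 2441967710945447/146243136501 ≈ 16698.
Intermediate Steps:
Y(d, R) = 3 (Y(d, R) = 3 + (d - d) = 3 + 0 = 3)
k = 1/50589 (k = -1/(3*(-18823 - 5*(-14)*28)) = -1/(3*(-18823 + 70*28)) = -1/(3*(-18823 + 1960)) = -⅓/(-16863) = -⅓*(-1/16863) = 1/50589 ≈ 1.9767e-5)
l = 182348251/146243136501 (l = (1/50589)/14418 + 3/2406 = (1/50589)*(1/14418) + 3*(1/2406) = 1/729392202 + 1/802 = 182348251/146243136501 ≈ 0.0012469)
16698 - l = 16698 - 1*182348251/146243136501 = 16698 - 182348251/146243136501 = 2441967710945447/146243136501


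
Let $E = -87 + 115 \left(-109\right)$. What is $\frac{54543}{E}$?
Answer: $- \frac{54543}{12622} \approx -4.3213$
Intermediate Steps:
$E = -12622$ ($E = -87 - 12535 = -12622$)
$\frac{54543}{E} = \frac{54543}{-12622} = 54543 \left(- \frac{1}{12622}\right) = - \frac{54543}{12622}$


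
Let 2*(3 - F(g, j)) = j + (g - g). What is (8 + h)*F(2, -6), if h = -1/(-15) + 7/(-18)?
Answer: 691/15 ≈ 46.067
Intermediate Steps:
F(g, j) = 3 - j/2 (F(g, j) = 3 - (j + (g - g))/2 = 3 - (j + 0)/2 = 3 - j/2)
h = -29/90 (h = -1*(-1/15) + 7*(-1/18) = 1/15 - 7/18 = -29/90 ≈ -0.32222)
(8 + h)*F(2, -6) = (8 - 29/90)*(3 - 1/2*(-6)) = 691*(3 + 3)/90 = (691/90)*6 = 691/15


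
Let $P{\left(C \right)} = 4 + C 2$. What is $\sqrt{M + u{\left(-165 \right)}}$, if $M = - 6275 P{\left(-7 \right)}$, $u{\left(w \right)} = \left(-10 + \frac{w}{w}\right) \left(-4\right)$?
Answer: $\sqrt{62786} \approx 250.57$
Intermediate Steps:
$u{\left(w \right)} = 36$ ($u{\left(w \right)} = \left(-10 + 1\right) \left(-4\right) = \left(-9\right) \left(-4\right) = 36$)
$P{\left(C \right)} = 4 + 2 C$
$M = 62750$ ($M = - 6275 \left(4 + 2 \left(-7\right)\right) = - 6275 \left(4 - 14\right) = \left(-6275\right) \left(-10\right) = 62750$)
$\sqrt{M + u{\left(-165 \right)}} = \sqrt{62750 + 36} = \sqrt{62786}$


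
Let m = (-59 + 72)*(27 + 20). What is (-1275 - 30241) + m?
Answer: -30905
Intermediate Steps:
m = 611 (m = 13*47 = 611)
(-1275 - 30241) + m = (-1275 - 30241) + 611 = -31516 + 611 = -30905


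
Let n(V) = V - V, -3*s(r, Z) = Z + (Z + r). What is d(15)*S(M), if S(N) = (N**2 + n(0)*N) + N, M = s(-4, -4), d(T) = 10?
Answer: 200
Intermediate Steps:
s(r, Z) = -2*Z/3 - r/3 (s(r, Z) = -(Z + (Z + r))/3 = -(r + 2*Z)/3 = -2*Z/3 - r/3)
M = 4 (M = -2/3*(-4) - 1/3*(-4) = 8/3 + 4/3 = 4)
n(V) = 0
S(N) = N + N**2 (S(N) = (N**2 + 0*N) + N = (N**2 + 0) + N = N**2 + N = N + N**2)
d(15)*S(M) = 10*(4*(1 + 4)) = 10*(4*5) = 10*20 = 200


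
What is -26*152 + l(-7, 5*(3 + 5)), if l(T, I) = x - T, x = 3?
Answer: -3942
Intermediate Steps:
l(T, I) = 3 - T
-26*152 + l(-7, 5*(3 + 5)) = -26*152 + (3 - 1*(-7)) = -3952 + (3 + 7) = -3952 + 10 = -3942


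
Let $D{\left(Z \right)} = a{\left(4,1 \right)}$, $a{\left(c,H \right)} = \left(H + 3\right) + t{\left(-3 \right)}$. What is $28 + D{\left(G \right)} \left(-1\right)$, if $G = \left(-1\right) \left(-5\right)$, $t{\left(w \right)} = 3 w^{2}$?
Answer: $-3$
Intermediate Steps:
$G = 5$
$a{\left(c,H \right)} = 30 + H$ ($a{\left(c,H \right)} = \left(H + 3\right) + 3 \left(-3\right)^{2} = \left(3 + H\right) + 3 \cdot 9 = \left(3 + H\right) + 27 = 30 + H$)
$D{\left(Z \right)} = 31$ ($D{\left(Z \right)} = 30 + 1 = 31$)
$28 + D{\left(G \right)} \left(-1\right) = 28 + 31 \left(-1\right) = 28 - 31 = -3$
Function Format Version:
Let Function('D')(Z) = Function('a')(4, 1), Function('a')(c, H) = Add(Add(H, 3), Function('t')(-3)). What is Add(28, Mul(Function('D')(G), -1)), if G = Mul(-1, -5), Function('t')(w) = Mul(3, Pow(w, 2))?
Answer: -3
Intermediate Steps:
G = 5
Function('a')(c, H) = Add(30, H) (Function('a')(c, H) = Add(Add(H, 3), Mul(3, Pow(-3, 2))) = Add(Add(3, H), Mul(3, 9)) = Add(Add(3, H), 27) = Add(30, H))
Function('D')(Z) = 31 (Function('D')(Z) = Add(30, 1) = 31)
Add(28, Mul(Function('D')(G), -1)) = Add(28, Mul(31, -1)) = Add(28, -31) = -3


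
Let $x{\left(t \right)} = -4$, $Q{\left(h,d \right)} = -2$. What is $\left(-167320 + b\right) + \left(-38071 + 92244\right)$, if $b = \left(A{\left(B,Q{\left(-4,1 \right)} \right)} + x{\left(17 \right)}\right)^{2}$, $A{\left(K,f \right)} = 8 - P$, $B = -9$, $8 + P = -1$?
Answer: $-112978$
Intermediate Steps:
$P = -9$ ($P = -8 - 1 = -9$)
$A{\left(K,f \right)} = 17$ ($A{\left(K,f \right)} = 8 - -9 = 8 + 9 = 17$)
$b = 169$ ($b = \left(17 - 4\right)^{2} = 13^{2} = 169$)
$\left(-167320 + b\right) + \left(-38071 + 92244\right) = \left(-167320 + 169\right) + \left(-38071 + 92244\right) = -167151 + 54173 = -112978$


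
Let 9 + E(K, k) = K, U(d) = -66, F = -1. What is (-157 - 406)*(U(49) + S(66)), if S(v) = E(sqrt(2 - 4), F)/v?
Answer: 819165/22 - 563*I*sqrt(2)/66 ≈ 37235.0 - 12.064*I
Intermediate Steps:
E(K, k) = -9 + K
S(v) = (-9 + I*sqrt(2))/v (S(v) = (-9 + sqrt(2 - 4))/v = (-9 + sqrt(-2))/v = (-9 + I*sqrt(2))/v)
(-157 - 406)*(U(49) + S(66)) = (-157 - 406)*(-66 + (-9 + I*sqrt(2))/66) = -563*(-66 + (-9 + I*sqrt(2))/66) = -563*(-66 + (-3/22 + I*sqrt(2)/66)) = -563*(-1455/22 + I*sqrt(2)/66) = 819165/22 - 563*I*sqrt(2)/66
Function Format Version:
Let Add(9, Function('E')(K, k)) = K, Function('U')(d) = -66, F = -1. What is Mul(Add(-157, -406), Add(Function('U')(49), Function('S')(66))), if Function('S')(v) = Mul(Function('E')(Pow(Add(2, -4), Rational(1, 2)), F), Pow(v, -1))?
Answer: Add(Rational(819165, 22), Mul(Rational(-563, 66), I, Pow(2, Rational(1, 2)))) ≈ Add(37235., Mul(-12.064, I))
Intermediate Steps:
Function('E')(K, k) = Add(-9, K)
Function('S')(v) = Mul(Pow(v, -1), Add(-9, Mul(I, Pow(2, Rational(1, 2))))) (Function('S')(v) = Mul(Add(-9, Pow(Add(2, -4), Rational(1, 2))), Pow(v, -1)) = Mul(Add(-9, Pow(-2, Rational(1, 2))), Pow(v, -1)) = Mul(Add(-9, Mul(I, Pow(2, Rational(1, 2)))), Pow(v, -1)) = Mul(Pow(v, -1), Add(-9, Mul(I, Pow(2, Rational(1, 2))))))
Mul(Add(-157, -406), Add(Function('U')(49), Function('S')(66))) = Mul(Add(-157, -406), Add(-66, Mul(Pow(66, -1), Add(-9, Mul(I, Pow(2, Rational(1, 2))))))) = Mul(-563, Add(-66, Mul(Rational(1, 66), Add(-9, Mul(I, Pow(2, Rational(1, 2))))))) = Mul(-563, Add(-66, Add(Rational(-3, 22), Mul(Rational(1, 66), I, Pow(2, Rational(1, 2)))))) = Mul(-563, Add(Rational(-1455, 22), Mul(Rational(1, 66), I, Pow(2, Rational(1, 2))))) = Add(Rational(819165, 22), Mul(Rational(-563, 66), I, Pow(2, Rational(1, 2))))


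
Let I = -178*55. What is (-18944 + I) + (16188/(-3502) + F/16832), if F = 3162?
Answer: -423501528117/14736416 ≈ -28738.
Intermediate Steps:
I = -9790
(-18944 + I) + (16188/(-3502) + F/16832) = (-18944 - 9790) + (16188/(-3502) + 3162/16832) = -28734 + (16188*(-1/3502) + 3162*(1/16832)) = -28734 + (-8094/1751 + 1581/8416) = -28734 - 65350773/14736416 = -423501528117/14736416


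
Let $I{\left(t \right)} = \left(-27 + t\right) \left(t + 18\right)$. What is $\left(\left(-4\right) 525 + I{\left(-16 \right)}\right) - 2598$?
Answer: $-4784$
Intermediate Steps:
$I{\left(t \right)} = \left(-27 + t\right) \left(18 + t\right)$
$\left(\left(-4\right) 525 + I{\left(-16 \right)}\right) - 2598 = \left(\left(-4\right) 525 - \left(342 - 256\right)\right) - 2598 = \left(-2100 + \left(-486 + 256 + 144\right)\right) - 2598 = \left(-2100 - 86\right) - 2598 = -2186 - 2598 = -4784$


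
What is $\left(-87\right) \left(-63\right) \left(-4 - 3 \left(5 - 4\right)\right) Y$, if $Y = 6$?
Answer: $-230202$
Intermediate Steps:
$\left(-87\right) \left(-63\right) \left(-4 - 3 \left(5 - 4\right)\right) Y = \left(-87\right) \left(-63\right) \left(-4 - 3 \left(5 - 4\right)\right) 6 = 5481 \left(-4 - 3\right) 6 = 5481 \left(\left(-7\right) 6\right) = 5481 \left(-42\right) = -230202$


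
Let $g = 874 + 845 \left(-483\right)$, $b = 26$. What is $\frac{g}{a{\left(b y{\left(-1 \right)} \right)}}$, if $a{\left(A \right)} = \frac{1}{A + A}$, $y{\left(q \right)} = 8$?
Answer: $-169420576$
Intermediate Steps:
$a{\left(A \right)} = \frac{1}{2 A}$
$g = -407261$ ($g = 874 - 408135 = -407261$)
$\frac{g}{a{\left(b y{\left(-1 \right)} \right)}} = - \frac{407261}{\frac{1}{2} \frac{1}{26 \cdot 8}} = - \frac{407261}{\frac{1}{2} \cdot \frac{1}{208}} = - 407261 \frac{1}{\frac{1}{416}} = \left(-407261\right) 416 = -169420576$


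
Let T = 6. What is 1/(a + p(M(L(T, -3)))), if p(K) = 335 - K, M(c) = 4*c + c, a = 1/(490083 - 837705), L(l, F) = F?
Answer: 347622/121667699 ≈ 0.0028571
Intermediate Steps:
a = -1/347622 (a = 1/(-347622) = -1/347622 ≈ -2.8767e-6)
M(c) = 5*c
1/(a + p(M(L(T, -3)))) = 1/(-1/347622 + (335 - 5*(-3))) = 1/(-1/347622 + (335 - 1*(-15))) = 1/(-1/347622 + (335 + 15)) = 1/(-1/347622 + 350) = 1/(121667699/347622) = 347622/121667699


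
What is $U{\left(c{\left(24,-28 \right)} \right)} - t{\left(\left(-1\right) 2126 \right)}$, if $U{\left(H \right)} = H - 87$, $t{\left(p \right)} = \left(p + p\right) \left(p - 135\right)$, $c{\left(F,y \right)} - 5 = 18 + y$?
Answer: $-9613864$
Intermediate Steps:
$c{\left(F,y \right)} = 23 + y$ ($c{\left(F,y \right)} = 5 + \left(18 + y\right) = 23 + y$)
$t{\left(p \right)} = 2 p \left(-135 + p\right)$
$U{\left(H \right)} = -87 + H$ ($U{\left(H \right)} = H - 87 = -87 + H$)
$U{\left(c{\left(24,-28 \right)} \right)} - t{\left(\left(-1\right) 2126 \right)} = \left(-87 + \left(23 - 28\right)\right) - 2 \left(\left(-1\right) 2126\right) \left(-135 - 2126\right) = \left(-87 - 5\right) - 2 \left(-2126\right) \left(-135 - 2126\right) = -92 - 2 \left(-2126\right) \left(-2261\right) = -92 - 9613772 = -9613864$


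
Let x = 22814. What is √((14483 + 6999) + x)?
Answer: 14*√226 ≈ 210.47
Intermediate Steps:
√((14483 + 6999) + x) = √((14483 + 6999) + 22814) = √(21482 + 22814) = √44296 = 14*√226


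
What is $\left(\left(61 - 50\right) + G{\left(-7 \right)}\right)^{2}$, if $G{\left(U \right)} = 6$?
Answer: $289$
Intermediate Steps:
$\left(\left(61 - 50\right) + G{\left(-7 \right)}\right)^{2} = \left(\left(61 - 50\right) + 6\right)^{2} = \left(11 + 6\right)^{2} = 17^{2} = 289$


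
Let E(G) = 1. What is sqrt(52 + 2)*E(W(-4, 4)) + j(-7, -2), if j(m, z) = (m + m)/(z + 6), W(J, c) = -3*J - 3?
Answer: -7/2 + 3*sqrt(6) ≈ 3.8485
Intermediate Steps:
W(J, c) = -3 - 3*J
j(m, z) = 2*m/(6 + z) (j(m, z) = (2*m)/(6 + z) = 2*m/(6 + z))
sqrt(52 + 2)*E(W(-4, 4)) + j(-7, -2) = sqrt(52 + 2)*1 + 2*(-7)/(6 - 2) = sqrt(54)*1 + 2*(-7)/4 = (3*sqrt(6))*1 + 2*(-7)*(1/4) = 3*sqrt(6) - 7/2 = -7/2 + 3*sqrt(6)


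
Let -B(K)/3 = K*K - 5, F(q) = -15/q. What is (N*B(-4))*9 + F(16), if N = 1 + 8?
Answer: -42783/16 ≈ -2673.9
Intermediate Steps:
B(K) = 15 - 3*K² (B(K) = -3*(K*K - 5) = -3*(K² - 5) = -3*(-5 + K²) = 15 - 3*K²)
N = 9
(N*B(-4))*9 + F(16) = (9*(15 - 3*(-4)²))*9 - 15/16 = (9*(15 - 3*16))*9 - 15*1/16 = (9*(15 - 48))*9 - 15/16 = (9*(-33))*9 - 15/16 = -297*9 - 15/16 = -2673 - 15/16 = -42783/16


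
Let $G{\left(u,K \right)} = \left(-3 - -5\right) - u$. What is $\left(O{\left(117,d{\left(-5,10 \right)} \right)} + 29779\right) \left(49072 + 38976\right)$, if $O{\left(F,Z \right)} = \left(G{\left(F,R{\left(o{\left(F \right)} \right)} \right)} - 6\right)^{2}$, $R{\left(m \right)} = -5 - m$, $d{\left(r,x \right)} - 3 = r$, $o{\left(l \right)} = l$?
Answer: $3911092160$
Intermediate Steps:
$d{\left(r,x \right)} = 3 + r$
$G{\left(u,K \right)} = 2 - u$ ($G{\left(u,K \right)} = \left(-3 + 5\right) - u = 2 - u$)
$O{\left(F,Z \right)} = \left(-4 - F\right)^{2}$ ($O{\left(F,Z \right)} = \left(\left(2 - F\right) - 6\right)^{2} = \left(-4 - F\right)^{2}$)
$\left(O{\left(117,d{\left(-5,10 \right)} \right)} + 29779\right) \left(49072 + 38976\right) = \left(\left(4 + 117\right)^{2} + 29779\right) \left(49072 + 38976\right) = \left(121^{2} + 29779\right) 88048 = \left(14641 + 29779\right) 88048 = 44420 \cdot 88048 = 3911092160$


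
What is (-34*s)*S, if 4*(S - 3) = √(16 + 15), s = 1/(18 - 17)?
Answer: -102 - 17*√31/2 ≈ -149.33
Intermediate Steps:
s = 1 (s = 1/1 = 1)
S = 3 + √31/4 (S = 3 + √(16 + 15)/4 = 3 + √31/4 ≈ 4.3919)
(-34*s)*S = (-34*1)*(3 + √31/4) = -34*(3 + √31/4) = -102 - 17*√31/2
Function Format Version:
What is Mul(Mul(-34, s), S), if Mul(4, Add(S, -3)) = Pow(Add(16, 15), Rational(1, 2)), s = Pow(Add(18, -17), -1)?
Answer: Add(-102, Mul(Rational(-17, 2), Pow(31, Rational(1, 2)))) ≈ -149.33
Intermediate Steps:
s = 1 (s = Pow(1, -1) = 1)
S = Add(3, Mul(Rational(1, 4), Pow(31, Rational(1, 2)))) (S = Add(3, Mul(Rational(1, 4), Pow(Add(16, 15), Rational(1, 2)))) = Add(3, Mul(Rational(1, 4), Pow(31, Rational(1, 2)))) ≈ 4.3919)
Mul(Mul(-34, s), S) = Mul(Mul(-34, 1), Add(3, Mul(Rational(1, 4), Pow(31, Rational(1, 2))))) = Mul(-34, Add(3, Mul(Rational(1, 4), Pow(31, Rational(1, 2))))) = Add(-102, Mul(Rational(-17, 2), Pow(31, Rational(1, 2))))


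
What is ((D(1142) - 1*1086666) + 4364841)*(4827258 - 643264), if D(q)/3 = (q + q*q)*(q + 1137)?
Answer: 37353256196716218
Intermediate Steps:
D(q) = 3*(1137 + q)*(q + q²) (D(q) = 3*((q + q*q)*(q + 1137)) = 3*((q + q²)*(1137 + q)) = 3*((1137 + q)*(q + q²)) = 3*(1137 + q)*(q + q²))
((D(1142) - 1*1086666) + 4364841)*(4827258 - 643264) = ((3*1142*(1137 + 1142² + 1138*1142) - 1*1086666) + 4364841)*(4827258 - 643264) = ((3*1142*(1137 + 1304164 + 1299596) - 1086666) + 4364841)*4183994 = ((3*1142*2604897 - 1086666) + 4364841)*4183994 = ((8924377122 - 1086666) + 4364841)*4183994 = (8923290456 + 4364841)*4183994 = 8927655297*4183994 = 37353256196716218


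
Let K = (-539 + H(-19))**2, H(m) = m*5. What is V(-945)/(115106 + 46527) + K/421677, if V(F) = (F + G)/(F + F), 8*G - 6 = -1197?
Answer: 4042552777009/4240874931440 ≈ 0.95324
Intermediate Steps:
G = -1191/8 (G = 3/4 + (1/8)*(-1197) = 3/4 - 1197/8 = -1191/8 ≈ -148.88)
H(m) = 5*m
K = 401956 (K = (-539 + 5*(-19))**2 = (-539 - 95)**2 = (-634)**2 = 401956)
V(F) = (-1191/8 + F)/(2*F) (V(F) = (F - 1191/8)/(F + F) = (-1191/8 + F)/((2*F)) = (-1191/8 + F)*(1/(2*F)) = (-1191/8 + F)/(2*F))
V(-945)/(115106 + 46527) + K/421677 = ((1/16)*(-1191 + 8*(-945))/(-945))/(115106 + 46527) + 401956/421677 = ((1/16)*(-1/945)*(-1191 - 7560))/161633 + 401956*(1/421677) = ((1/16)*(-1/945)*(-8751))*(1/161633) + 401956/421677 = (2917/5040)*(1/161633) + 401956/421677 = 2917/814630320 + 401956/421677 = 4042552777009/4240874931440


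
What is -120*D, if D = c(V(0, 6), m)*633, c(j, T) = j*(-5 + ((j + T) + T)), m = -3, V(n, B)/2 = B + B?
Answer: -23699520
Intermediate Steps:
V(n, B) = 4*B (V(n, B) = 2*(B + B) = 2*(2*B) = 4*B)
c(j, T) = j*(-5 + j + 2*T) (c(j, T) = j*(-5 + ((T + j) + T)) = j*(-5 + (j + 2*T)) = j*(-5 + j + 2*T))
D = 197496 (D = ((4*6)*(-5 + 4*6 + 2*(-3)))*633 = (24*(-5 + 24 - 6))*633 = (24*13)*633 = 312*633 = 197496)
-120*D = -120*197496 = -23699520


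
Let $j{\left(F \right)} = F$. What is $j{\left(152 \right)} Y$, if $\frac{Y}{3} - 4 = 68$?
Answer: $32832$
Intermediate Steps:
$Y = 216$ ($Y = 12 + 3 \cdot 68 = 12 + 204 = 216$)
$j{\left(152 \right)} Y = 152 \cdot 216 = 32832$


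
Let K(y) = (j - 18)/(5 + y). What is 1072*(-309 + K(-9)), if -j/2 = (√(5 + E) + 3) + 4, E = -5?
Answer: -322672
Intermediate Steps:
j = -14 (j = -2*((√(5 - 5) + 3) + 4) = -2*((√0 + 3) + 4) = -2*((0 + 3) + 4) = -2*(3 + 4) = -2*7 = -14)
K(y) = -32/(5 + y) (K(y) = (-14 - 18)/(5 + y) = -32/(5 + y))
1072*(-309 + K(-9)) = 1072*(-309 - 32/(5 - 9)) = 1072*(-309 - 32/(-4)) = 1072*(-309 - 32*(-¼)) = 1072*(-309 + 8) = 1072*(-301) = -322672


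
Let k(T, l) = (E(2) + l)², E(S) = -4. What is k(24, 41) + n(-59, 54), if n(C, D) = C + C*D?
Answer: -1876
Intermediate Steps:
k(T, l) = (-4 + l)²
k(24, 41) + n(-59, 54) = (-4 + 41)² - 59*(1 + 54) = 37² - 59*55 = 1369 - 3245 = -1876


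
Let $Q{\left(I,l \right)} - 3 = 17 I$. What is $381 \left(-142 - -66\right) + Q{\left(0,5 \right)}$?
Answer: $-28953$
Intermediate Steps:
$Q{\left(I,l \right)} = 3 + 17 I$
$381 \left(-142 - -66\right) + Q{\left(0,5 \right)} = 381 \left(-142 - -66\right) + \left(3 + 17 \cdot 0\right) = 381 \left(-142 + 66\right) + \left(3 + 0\right) = 381 \left(-76\right) + 3 = -28956 + 3 = -28953$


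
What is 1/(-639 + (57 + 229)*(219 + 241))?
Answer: 1/130921 ≈ 7.6382e-6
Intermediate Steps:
1/(-639 + (57 + 229)*(219 + 241)) = 1/(-639 + 286*460) = 1/(-639 + 131560) = 1/130921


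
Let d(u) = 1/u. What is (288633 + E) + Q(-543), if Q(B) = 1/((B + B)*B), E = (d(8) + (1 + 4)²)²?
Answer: 5458513885169/18870336 ≈ 2.8926e+5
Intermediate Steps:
E = 40401/64 (E = (1/8 + (1 + 4)²)² = (⅛ + 5²)² = (⅛ + 25)² = (201/8)² = 40401/64 ≈ 631.27)
Q(B) = 1/(2*B²) (Q(B) = 1/(((2*B))*B) = (1/(2*B))/B = 1/(2*B²))
(288633 + E) + Q(-543) = (288633 + 40401/64) + (½)/(-543)² = 18512913/64 + (½)*(1/294849) = 18512913/64 + 1/589698 = 5458513885169/18870336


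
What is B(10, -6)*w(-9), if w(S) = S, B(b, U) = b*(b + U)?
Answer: -360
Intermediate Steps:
B(b, U) = b*(U + b)
B(10, -6)*w(-9) = (10*(-6 + 10))*(-9) = (10*4)*(-9) = 40*(-9) = -360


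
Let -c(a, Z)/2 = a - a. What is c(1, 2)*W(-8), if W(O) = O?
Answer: 0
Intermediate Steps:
c(a, Z) = 0 (c(a, Z) = -2*(a - a) = -2*0 = 0)
c(1, 2)*W(-8) = 0*(-8) = 0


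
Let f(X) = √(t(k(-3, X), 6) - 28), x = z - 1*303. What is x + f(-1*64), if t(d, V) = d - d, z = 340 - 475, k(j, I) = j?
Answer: -438 + 2*I*√7 ≈ -438.0 + 5.2915*I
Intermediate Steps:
z = -135
t(d, V) = 0
x = -438 (x = -135 - 1*303 = -135 - 303 = -438)
f(X) = 2*I*√7 (f(X) = √(0 - 28) = √(-28) = 2*I*√7)
x + f(-1*64) = -438 + 2*I*√7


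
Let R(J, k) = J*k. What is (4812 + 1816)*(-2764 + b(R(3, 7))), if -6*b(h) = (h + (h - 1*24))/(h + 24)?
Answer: -274803508/15 ≈ -1.8320e+7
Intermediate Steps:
b(h) = -(-24 + 2*h)/(6*(24 + h)) (b(h) = -(h + (h - 1*24))/(6*(h + 24)) = -(h + (h - 24))/(6*(24 + h)) = -(h + (-24 + h))/(6*(24 + h)) = -(-24 + 2*h)/(6*(24 + h)))
(4812 + 1816)*(-2764 + b(R(3, 7))) = (4812 + 1816)*(-2764 + (12 - 3*7)/(3*(24 + 3*7))) = 6628*(-2764 + (12 - 1*21)/(3*(24 + 21))) = 6628*(-2764 + (⅓)*(12 - 21)/45) = 6628*(-2764 + (⅓)*(1/45)*(-9)) = 6628*(-2764 - 1/15) = 6628*(-41461/15) = -274803508/15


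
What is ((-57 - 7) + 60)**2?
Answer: 16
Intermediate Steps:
((-57 - 7) + 60)**2 = (-64 + 60)**2 = (-4)**2 = 16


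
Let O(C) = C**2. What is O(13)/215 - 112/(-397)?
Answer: 91173/85355 ≈ 1.0682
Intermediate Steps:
O(13)/215 - 112/(-397) = 13**2/215 - 112/(-397) = 169*(1/215) - 112*(-1/397) = 169/215 + 112/397 = 91173/85355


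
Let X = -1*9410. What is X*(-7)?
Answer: 65870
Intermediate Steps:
X = -9410
X*(-7) = -9410*(-7) = 65870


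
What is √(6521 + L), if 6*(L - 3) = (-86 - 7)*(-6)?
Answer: √6617 ≈ 81.345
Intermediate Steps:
L = 96 (L = 3 + ((-86 - 7)*(-6))/6 = 3 + (-93*(-6))/6 = 3 + (⅙)*558 = 3 + 93 = 96)
√(6521 + L) = √(6521 + 96) = √6617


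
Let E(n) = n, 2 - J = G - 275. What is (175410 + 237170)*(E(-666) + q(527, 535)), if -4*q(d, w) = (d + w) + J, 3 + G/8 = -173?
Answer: -558117595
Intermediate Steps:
G = -1408 (G = -24 + 8*(-173) = -24 - 1384 = -1408)
J = 1685 (J = 2 - (-1408 - 275) = 2 - 1*(-1683) = 2 + 1683 = 1685)
q(d, w) = -1685/4 - d/4 - w/4 (q(d, w) = -((d + w) + 1685)/4 = -(1685 + d + w)/4 = -1685/4 - d/4 - w/4)
(175410 + 237170)*(E(-666) + q(527, 535)) = (175410 + 237170)*(-666 + (-1685/4 - ¼*527 - ¼*535)) = 412580*(-666 + (-1685/4 - 527/4 - 535/4)) = 412580*(-666 - 2747/4) = 412580*(-5411/4) = -558117595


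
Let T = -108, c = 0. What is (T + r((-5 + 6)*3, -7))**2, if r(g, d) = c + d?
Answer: 13225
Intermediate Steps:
r(g, d) = d (r(g, d) = 0 + d = d)
(T + r((-5 + 6)*3, -7))**2 = (-108 - 7)**2 = (-115)**2 = 13225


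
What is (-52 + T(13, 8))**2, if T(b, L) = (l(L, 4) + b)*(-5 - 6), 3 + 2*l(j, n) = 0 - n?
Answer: 97969/4 ≈ 24492.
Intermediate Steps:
l(j, n) = -3/2 - n/2 (l(j, n) = -3/2 + (0 - n)/2 = -3/2 + (-n)/2 = -3/2 - n/2)
T(b, L) = 77/2 - 11*b (T(b, L) = ((-3/2 - 1/2*4) + b)*(-5 - 6) = ((-3/2 - 2) + b)*(-11) = (-7/2 + b)*(-11) = 77/2 - 11*b)
(-52 + T(13, 8))**2 = (-52 + (77/2 - 11*13))**2 = (-52 + (77/2 - 143))**2 = (-52 - 209/2)**2 = (-313/2)**2 = 97969/4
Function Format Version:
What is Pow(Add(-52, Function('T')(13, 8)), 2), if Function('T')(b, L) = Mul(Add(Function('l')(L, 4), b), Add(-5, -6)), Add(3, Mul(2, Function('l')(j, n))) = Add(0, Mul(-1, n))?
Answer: Rational(97969, 4) ≈ 24492.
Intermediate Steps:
Function('l')(j, n) = Add(Rational(-3, 2), Mul(Rational(-1, 2), n)) (Function('l')(j, n) = Add(Rational(-3, 2), Mul(Rational(1, 2), Add(0, Mul(-1, n)))) = Add(Rational(-3, 2), Mul(Rational(1, 2), Mul(-1, n))) = Add(Rational(-3, 2), Mul(Rational(-1, 2), n)))
Function('T')(b, L) = Add(Rational(77, 2), Mul(-11, b)) (Function('T')(b, L) = Mul(Add(Add(Rational(-3, 2), Mul(Rational(-1, 2), 4)), b), Add(-5, -6)) = Mul(Add(Add(Rational(-3, 2), -2), b), -11) = Mul(Add(Rational(-7, 2), b), -11) = Add(Rational(77, 2), Mul(-11, b)))
Pow(Add(-52, Function('T')(13, 8)), 2) = Pow(Add(-52, Add(Rational(77, 2), Mul(-11, 13))), 2) = Pow(Add(-52, Add(Rational(77, 2), -143)), 2) = Pow(Add(-52, Rational(-209, 2)), 2) = Pow(Rational(-313, 2), 2) = Rational(97969, 4)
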